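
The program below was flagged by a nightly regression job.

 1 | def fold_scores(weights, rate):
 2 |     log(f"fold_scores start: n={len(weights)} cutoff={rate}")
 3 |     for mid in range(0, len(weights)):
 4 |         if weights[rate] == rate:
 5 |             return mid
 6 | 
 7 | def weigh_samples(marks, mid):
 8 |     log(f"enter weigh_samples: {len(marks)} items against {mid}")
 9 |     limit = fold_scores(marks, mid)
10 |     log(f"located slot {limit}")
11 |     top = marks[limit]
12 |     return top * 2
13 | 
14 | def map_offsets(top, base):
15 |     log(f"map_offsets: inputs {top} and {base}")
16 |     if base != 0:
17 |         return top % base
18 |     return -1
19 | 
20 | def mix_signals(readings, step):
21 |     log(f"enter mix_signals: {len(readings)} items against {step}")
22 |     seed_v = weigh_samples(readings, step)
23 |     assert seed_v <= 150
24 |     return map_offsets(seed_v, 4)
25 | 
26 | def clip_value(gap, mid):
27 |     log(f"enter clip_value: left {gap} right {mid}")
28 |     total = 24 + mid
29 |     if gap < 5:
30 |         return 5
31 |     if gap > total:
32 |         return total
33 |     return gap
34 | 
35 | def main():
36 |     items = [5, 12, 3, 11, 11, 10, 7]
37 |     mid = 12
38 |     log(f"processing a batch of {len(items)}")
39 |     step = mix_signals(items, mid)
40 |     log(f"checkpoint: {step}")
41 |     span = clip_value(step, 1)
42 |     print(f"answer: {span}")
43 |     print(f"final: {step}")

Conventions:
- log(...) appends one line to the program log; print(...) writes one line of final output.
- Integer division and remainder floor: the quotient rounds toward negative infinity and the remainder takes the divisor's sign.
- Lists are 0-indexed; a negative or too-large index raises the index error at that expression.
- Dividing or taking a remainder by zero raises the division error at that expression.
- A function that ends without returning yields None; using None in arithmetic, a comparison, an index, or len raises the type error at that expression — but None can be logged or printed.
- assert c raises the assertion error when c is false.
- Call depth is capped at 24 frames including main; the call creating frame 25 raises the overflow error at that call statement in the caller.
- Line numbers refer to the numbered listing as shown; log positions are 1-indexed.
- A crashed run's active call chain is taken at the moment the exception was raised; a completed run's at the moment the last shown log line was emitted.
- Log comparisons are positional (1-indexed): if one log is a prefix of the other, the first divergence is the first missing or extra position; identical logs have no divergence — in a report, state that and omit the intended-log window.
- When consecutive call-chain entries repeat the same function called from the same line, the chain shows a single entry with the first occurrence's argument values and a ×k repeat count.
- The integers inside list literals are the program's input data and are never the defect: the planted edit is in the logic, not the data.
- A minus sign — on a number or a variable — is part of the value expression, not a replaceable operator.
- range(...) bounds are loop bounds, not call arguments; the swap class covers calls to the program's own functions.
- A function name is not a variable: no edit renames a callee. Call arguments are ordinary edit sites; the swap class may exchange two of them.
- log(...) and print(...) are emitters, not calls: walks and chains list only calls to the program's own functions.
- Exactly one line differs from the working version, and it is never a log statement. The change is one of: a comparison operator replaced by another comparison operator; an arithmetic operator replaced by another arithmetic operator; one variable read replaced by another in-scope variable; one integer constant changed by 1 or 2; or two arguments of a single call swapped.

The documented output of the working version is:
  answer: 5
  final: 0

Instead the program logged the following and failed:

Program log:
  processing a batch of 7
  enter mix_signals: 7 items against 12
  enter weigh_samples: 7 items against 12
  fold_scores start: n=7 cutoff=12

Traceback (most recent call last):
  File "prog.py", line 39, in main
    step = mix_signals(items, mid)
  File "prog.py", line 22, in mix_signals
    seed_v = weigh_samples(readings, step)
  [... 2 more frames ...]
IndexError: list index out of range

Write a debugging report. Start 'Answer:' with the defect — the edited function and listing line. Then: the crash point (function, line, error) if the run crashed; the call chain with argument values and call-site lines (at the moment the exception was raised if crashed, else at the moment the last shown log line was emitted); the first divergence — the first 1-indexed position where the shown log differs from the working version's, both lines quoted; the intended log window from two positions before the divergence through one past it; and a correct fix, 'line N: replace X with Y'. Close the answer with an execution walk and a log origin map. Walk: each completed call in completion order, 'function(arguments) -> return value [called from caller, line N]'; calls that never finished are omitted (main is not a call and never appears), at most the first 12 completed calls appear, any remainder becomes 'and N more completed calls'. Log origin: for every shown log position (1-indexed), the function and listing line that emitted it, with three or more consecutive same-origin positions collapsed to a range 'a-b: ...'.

Answer: the defect is in fold_scores at line 4.
Key fact: After 4 matching log lines the faulty run goes silent, while the working version continues with 'located slot 1'.
Crash: fold_scores, line 4, IndexError.
Call chain: main -> mix_signals([5, 12, 3, 11, 11, 10, 7], 12) (called at line 39) -> weigh_samples([5, 12, 3, 11, 11, 10, 7], 12) (called at line 22) -> fold_scores([5, 12, 3, 11, 11, 10, 7], 12) (called at line 9).
First divergence: position 5 — after 4 matching lines the faulty run goes silent; intended next line 'located slot 1'.
Intended log window:
  3: enter weigh_samples: 7 items against 12
  4: fold_scores start: n=7 cutoff=12
  5: located slot 1
  6: map_offsets: inputs 24 and 4
Execution walk:
  (no call completed)
Origin of each log line:
  1: from main, line 38
  2: from mix_signals, line 21
  3: from weigh_samples, line 8
  4: from fold_scores, line 2
A correct fix: line 4: replace `weights[rate]` with `weights[mid]`.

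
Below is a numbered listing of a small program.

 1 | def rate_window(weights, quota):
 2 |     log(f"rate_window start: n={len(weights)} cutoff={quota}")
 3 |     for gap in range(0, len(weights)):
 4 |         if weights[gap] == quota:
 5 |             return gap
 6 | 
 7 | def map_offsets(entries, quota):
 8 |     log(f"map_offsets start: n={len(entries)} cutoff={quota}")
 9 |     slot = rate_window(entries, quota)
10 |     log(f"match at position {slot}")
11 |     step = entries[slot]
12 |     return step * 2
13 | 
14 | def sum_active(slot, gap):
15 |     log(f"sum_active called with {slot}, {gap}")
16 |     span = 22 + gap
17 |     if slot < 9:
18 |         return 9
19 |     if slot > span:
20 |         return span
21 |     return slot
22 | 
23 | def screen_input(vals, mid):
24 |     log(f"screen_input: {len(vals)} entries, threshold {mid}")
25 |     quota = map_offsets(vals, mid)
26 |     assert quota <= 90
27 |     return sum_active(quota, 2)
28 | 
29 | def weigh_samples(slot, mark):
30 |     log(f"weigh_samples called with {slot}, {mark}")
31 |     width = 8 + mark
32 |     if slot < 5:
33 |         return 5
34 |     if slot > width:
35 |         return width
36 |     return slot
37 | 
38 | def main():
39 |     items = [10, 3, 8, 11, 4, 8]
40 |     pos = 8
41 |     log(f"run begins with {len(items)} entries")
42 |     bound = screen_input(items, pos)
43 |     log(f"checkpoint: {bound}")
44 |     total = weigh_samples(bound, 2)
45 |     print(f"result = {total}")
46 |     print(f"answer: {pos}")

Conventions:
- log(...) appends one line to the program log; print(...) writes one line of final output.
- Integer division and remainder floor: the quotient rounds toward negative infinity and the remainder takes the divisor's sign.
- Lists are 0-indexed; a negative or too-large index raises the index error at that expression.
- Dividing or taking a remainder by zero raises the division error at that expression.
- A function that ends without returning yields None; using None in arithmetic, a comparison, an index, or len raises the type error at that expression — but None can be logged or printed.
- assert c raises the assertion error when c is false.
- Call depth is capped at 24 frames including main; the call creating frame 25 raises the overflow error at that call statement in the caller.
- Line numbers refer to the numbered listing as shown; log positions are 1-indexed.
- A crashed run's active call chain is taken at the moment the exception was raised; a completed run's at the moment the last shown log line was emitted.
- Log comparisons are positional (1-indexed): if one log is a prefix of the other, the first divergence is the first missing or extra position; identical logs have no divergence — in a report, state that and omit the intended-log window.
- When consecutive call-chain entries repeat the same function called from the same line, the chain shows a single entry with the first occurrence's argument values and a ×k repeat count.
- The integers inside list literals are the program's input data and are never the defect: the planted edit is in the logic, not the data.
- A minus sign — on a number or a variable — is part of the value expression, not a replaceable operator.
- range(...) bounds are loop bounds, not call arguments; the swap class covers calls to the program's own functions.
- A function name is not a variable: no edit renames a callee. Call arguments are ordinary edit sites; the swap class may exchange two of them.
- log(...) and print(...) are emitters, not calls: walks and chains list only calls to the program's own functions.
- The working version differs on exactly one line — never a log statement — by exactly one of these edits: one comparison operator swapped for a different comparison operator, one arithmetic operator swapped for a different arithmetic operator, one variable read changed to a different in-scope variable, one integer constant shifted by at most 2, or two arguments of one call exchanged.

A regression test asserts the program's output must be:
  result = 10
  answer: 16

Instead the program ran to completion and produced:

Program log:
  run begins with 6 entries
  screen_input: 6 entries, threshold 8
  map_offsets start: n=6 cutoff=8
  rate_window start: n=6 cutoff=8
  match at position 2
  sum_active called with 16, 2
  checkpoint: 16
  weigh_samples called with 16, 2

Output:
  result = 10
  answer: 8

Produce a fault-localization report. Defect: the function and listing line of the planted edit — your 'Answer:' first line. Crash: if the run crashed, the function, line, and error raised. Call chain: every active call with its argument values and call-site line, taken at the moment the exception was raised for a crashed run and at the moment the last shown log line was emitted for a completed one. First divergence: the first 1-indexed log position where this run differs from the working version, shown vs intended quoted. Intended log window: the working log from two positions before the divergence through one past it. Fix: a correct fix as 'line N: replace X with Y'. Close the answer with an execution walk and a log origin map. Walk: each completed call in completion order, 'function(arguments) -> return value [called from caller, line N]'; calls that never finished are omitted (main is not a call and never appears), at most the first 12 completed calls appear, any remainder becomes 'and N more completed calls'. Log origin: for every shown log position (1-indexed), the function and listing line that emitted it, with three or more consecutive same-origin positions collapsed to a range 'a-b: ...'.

Answer: the defect is in main at line 46.
Core observation: Nothing in the log betrays the bug — only the output does.
Call chain: main -> weigh_samples(16, 2) (called at line 44).
First divergence: none — the logs agree in full.
Execution walk:
  rate_window([10, 3, 8, 11, 4, 8], 8) -> 2  [called from map_offsets, line 9]
  map_offsets([10, 3, 8, 11, 4, 8], 8) -> 16  [called from screen_input, line 25]
  sum_active(16, 2) -> 16  [called from screen_input, line 27]
  screen_input([10, 3, 8, 11, 4, 8], 8) -> 16  [called from main, line 42]
  weigh_samples(16, 2) -> 10  [called from main, line 44]
Log origin:
  1: from main, line 41
  2: from screen_input, line 24
  3: from map_offsets, line 8
  4: from rate_window, line 2
  5: from map_offsets, line 10
  6: from sum_active, line 15
  7: from main, line 43
  8: from weigh_samples, line 30
A correct fix: line 46: replace `pos` with `bound`.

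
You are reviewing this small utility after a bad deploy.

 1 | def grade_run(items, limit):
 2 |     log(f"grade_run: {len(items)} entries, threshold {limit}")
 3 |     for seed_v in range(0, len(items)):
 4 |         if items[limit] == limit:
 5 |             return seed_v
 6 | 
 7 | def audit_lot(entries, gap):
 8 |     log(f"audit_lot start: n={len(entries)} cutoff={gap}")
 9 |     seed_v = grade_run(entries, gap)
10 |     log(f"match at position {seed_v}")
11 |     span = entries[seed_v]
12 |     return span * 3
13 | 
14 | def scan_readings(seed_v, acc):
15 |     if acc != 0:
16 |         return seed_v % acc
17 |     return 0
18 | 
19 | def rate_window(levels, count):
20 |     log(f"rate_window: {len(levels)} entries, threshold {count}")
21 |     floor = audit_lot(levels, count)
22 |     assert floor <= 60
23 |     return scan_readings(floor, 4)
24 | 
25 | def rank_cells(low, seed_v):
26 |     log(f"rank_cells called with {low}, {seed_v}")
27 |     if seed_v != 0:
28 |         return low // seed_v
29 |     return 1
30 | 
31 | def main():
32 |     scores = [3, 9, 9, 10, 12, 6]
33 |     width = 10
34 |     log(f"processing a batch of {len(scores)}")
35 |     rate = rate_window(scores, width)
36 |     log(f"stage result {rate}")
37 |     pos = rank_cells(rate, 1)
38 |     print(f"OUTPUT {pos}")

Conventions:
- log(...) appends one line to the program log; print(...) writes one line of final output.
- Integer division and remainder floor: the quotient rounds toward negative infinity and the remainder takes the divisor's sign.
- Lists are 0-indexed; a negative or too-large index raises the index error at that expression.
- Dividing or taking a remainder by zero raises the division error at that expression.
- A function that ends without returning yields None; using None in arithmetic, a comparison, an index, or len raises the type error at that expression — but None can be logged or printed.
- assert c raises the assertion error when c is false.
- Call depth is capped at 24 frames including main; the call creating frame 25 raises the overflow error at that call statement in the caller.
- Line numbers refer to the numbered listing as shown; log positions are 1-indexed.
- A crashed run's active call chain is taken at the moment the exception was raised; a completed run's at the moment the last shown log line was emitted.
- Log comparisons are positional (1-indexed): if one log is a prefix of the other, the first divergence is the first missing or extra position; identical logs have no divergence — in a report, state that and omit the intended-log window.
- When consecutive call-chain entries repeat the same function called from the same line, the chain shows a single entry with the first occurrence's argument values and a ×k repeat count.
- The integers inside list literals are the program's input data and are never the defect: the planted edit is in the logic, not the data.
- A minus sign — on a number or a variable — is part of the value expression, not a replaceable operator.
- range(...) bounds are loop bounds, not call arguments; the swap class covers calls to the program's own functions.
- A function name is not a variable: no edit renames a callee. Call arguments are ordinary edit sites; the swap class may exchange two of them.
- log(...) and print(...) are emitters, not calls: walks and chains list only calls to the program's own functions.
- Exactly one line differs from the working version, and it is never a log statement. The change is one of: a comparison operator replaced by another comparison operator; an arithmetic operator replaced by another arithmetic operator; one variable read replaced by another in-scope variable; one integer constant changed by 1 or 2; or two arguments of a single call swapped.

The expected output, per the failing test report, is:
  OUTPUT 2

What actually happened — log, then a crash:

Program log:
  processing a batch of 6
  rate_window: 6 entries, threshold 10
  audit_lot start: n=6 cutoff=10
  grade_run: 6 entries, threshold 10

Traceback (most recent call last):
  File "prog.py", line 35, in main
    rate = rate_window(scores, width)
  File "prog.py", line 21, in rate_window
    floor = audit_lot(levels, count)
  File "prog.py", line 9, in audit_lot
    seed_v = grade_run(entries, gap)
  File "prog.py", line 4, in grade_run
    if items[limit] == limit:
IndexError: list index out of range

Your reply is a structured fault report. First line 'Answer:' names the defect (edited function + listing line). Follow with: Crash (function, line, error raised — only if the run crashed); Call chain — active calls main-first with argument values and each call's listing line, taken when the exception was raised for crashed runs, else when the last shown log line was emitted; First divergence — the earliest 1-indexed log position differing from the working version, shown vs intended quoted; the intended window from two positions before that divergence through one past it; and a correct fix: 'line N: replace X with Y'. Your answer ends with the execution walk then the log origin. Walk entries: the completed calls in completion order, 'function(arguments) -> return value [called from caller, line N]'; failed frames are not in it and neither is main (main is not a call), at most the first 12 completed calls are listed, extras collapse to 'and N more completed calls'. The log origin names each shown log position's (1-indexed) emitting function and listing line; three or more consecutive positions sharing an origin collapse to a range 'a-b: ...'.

Answer: the defect is in grade_run at line 4.
The tell: The log ends early — 4 lines, where the working version next logs 'match at position 3'.
Crash: grade_run, line 4, IndexError.
Call chain: main -> rate_window([3, 9, 9, 10, 12, 6], 10) (called at line 35) -> audit_lot([3, 9, 9, 10, 12, 6], 10) (called at line 21) -> grade_run([3, 9, 9, 10, 12, 6], 10) (called at line 9).
First divergence: position 5 — the faulty run's log ends after 4 lines; the working version continues with 'match at position 3'.
Intended log window:
  3: audit_lot start: n=6 cutoff=10
  4: grade_run: 6 entries, threshold 10
  5: match at position 3
  6: stage result 2
Execution walk:
  (no call completed)
Log line origins:
  1: logged in main at line 34
  2: logged in rate_window at line 20
  3: logged in audit_lot at line 8
  4: logged in grade_run at line 2
A correct fix: line 4: replace `items[limit]` with `items[seed_v]`.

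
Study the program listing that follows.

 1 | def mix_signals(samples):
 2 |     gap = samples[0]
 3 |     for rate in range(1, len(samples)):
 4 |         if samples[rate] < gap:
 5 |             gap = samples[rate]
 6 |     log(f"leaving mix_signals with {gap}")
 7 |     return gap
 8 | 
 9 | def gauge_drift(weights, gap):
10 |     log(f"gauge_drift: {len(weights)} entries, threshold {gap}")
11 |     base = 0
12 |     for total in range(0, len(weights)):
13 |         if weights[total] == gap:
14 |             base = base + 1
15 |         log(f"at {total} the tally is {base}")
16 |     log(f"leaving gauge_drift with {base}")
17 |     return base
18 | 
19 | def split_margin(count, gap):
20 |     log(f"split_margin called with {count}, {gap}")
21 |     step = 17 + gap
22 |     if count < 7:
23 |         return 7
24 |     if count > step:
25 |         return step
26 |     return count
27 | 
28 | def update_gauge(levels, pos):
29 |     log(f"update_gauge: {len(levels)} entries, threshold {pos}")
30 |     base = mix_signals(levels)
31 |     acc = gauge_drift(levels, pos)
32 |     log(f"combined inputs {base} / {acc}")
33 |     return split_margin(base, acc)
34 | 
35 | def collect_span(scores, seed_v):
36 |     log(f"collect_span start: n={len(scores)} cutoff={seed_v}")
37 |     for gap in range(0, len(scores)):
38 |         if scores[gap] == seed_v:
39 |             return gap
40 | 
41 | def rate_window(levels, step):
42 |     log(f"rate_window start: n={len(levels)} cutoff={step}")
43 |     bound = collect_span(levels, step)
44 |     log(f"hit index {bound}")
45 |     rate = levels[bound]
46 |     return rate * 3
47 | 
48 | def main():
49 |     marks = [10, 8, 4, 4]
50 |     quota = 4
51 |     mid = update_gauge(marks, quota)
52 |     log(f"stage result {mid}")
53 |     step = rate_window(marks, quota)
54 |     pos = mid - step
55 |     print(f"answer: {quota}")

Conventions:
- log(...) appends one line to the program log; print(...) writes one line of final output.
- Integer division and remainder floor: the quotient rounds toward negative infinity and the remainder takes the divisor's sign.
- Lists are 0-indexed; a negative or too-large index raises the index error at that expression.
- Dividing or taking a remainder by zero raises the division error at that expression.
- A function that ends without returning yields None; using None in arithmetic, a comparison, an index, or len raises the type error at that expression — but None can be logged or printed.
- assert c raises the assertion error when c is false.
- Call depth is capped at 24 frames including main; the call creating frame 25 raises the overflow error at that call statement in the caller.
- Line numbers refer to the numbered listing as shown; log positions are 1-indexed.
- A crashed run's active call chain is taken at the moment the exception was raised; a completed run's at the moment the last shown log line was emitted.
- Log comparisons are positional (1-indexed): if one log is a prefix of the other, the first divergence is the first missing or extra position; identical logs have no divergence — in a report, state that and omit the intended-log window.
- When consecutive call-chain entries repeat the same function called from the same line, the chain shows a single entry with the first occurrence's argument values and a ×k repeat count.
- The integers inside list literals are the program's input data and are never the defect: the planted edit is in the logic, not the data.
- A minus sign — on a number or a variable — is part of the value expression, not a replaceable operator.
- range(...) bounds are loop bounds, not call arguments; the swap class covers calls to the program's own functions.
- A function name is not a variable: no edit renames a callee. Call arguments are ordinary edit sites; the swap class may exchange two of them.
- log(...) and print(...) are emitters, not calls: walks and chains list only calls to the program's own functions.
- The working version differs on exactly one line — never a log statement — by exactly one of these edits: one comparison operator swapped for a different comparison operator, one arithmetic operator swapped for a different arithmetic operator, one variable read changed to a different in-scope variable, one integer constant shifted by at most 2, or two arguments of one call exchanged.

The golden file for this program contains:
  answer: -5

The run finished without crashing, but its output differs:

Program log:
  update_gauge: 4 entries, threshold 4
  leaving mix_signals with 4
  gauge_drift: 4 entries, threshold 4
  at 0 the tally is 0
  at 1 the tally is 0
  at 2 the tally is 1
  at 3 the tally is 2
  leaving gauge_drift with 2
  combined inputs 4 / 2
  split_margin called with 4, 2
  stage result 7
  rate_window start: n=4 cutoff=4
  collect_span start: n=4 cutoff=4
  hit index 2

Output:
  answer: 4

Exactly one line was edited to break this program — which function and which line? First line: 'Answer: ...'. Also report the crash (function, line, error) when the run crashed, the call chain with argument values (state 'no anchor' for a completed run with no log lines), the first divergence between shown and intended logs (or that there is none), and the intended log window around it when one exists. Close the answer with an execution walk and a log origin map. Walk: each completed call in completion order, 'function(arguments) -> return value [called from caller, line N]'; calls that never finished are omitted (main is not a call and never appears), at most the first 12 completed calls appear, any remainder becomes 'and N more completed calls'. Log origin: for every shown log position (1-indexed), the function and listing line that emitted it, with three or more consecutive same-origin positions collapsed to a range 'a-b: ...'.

Answer: the defect is in main at line 55.
Core observation: No log line changed; the fault shows up purely in the output.
Call chain: main -> rate_window([10, 8, 4, 4], 4) (called at line 53).
First divergence: none; the two logs match at every position.
Execution walk:
  mix_signals([10, 8, 4, 4]) -> 4  [called from update_gauge, line 30]
  gauge_drift([10, 8, 4, 4], 4) -> 2  [called from update_gauge, line 31]
  split_margin(4, 2) -> 7  [called from update_gauge, line 33]
  update_gauge([10, 8, 4, 4], 4) -> 7  [called from main, line 51]
  collect_span([10, 8, 4, 4], 4) -> 2  [called from rate_window, line 43]
  rate_window([10, 8, 4, 4], 4) -> 12  [called from main, line 53]
Log origins:
  1: logged in update_gauge at line 29
  2: logged in mix_signals at line 6
  3: logged in gauge_drift at line 10
  4-7: logged in gauge_drift at line 15
  8: logged in gauge_drift at line 16
  9: logged in update_gauge at line 32
  10: logged in split_margin at line 20
  11: logged in main at line 52
  12: logged in rate_window at line 42
  13: logged in collect_span at line 36
  14: logged in rate_window at line 44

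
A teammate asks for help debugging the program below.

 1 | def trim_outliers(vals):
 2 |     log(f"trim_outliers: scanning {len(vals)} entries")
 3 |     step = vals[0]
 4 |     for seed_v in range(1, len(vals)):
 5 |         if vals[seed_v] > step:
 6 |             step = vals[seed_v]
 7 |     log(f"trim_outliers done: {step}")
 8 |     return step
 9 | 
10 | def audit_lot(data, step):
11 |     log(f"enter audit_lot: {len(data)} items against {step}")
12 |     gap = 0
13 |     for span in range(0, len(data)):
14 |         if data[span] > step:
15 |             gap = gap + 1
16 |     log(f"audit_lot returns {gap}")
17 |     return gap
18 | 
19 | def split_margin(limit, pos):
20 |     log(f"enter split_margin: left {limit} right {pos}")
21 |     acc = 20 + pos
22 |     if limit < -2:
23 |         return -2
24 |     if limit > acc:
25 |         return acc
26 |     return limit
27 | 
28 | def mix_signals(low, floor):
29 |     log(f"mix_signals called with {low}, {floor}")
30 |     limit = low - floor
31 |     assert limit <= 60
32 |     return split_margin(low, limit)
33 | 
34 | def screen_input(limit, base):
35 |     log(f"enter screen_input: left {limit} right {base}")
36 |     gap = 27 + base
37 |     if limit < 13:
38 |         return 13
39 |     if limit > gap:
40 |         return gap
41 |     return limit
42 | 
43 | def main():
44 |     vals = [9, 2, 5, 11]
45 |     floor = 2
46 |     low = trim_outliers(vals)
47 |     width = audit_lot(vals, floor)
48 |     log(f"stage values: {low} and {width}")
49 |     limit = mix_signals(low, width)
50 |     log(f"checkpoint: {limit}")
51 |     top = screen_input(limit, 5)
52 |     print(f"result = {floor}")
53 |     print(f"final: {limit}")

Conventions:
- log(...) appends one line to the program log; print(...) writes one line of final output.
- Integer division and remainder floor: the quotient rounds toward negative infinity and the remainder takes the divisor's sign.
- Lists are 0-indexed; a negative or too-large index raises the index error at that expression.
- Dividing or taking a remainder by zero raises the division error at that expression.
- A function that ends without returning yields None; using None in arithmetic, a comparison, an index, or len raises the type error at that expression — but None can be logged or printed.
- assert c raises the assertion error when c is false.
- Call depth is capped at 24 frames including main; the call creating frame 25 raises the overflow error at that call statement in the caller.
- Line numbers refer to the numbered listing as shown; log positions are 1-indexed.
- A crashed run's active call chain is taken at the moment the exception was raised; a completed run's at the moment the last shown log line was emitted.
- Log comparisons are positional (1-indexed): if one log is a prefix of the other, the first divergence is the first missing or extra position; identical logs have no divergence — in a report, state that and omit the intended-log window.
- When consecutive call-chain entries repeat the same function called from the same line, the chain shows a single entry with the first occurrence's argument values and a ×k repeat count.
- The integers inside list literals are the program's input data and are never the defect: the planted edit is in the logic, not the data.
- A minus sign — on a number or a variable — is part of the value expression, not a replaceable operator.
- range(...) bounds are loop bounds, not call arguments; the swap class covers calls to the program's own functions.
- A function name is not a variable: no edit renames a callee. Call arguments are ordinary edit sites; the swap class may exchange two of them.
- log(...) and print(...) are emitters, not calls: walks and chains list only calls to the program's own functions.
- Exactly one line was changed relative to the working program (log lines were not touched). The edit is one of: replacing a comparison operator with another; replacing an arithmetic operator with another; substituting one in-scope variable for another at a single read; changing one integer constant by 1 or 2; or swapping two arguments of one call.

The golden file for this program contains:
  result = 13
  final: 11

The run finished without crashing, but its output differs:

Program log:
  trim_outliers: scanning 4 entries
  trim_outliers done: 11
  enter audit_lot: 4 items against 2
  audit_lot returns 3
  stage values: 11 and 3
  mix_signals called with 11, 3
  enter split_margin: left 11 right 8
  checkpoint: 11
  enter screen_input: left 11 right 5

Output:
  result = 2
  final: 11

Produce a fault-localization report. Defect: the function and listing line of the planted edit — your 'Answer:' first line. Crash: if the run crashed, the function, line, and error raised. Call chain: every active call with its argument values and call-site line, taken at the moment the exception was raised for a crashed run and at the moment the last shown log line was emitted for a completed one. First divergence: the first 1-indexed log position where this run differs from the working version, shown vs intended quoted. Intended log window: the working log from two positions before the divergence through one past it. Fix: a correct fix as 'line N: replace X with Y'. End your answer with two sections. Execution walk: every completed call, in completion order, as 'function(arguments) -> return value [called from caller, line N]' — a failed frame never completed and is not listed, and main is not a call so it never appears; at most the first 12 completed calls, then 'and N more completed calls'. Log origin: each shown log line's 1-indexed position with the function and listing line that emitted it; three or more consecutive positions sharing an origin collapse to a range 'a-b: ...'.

Answer: the defect is in main at line 52.
The tell: The two runs log identically and part ways only at the printed values.
Call chain: main -> screen_input(11, 5) (called at line 51).
First divergence: none — the logs agree in full.
Execution walk:
  trim_outliers([9, 2, 5, 11]) -> 11  [called from main, line 46]
  audit_lot([9, 2, 5, 11], 2) -> 3  [called from main, line 47]
  split_margin(11, 8) -> 11  [called from mix_signals, line 32]
  mix_signals(11, 3) -> 11  [called from main, line 49]
  screen_input(11, 5) -> 13  [called from main, line 51]
Log line origins:
  1: logged in trim_outliers at line 2
  2: logged in trim_outliers at line 7
  3: logged in audit_lot at line 11
  4: logged in audit_lot at line 16
  5: logged in main at line 48
  6: logged in mix_signals at line 29
  7: logged in split_margin at line 20
  8: logged in main at line 50
  9: logged in screen_input at line 35
A correct fix: line 52: replace `floor` with `top`.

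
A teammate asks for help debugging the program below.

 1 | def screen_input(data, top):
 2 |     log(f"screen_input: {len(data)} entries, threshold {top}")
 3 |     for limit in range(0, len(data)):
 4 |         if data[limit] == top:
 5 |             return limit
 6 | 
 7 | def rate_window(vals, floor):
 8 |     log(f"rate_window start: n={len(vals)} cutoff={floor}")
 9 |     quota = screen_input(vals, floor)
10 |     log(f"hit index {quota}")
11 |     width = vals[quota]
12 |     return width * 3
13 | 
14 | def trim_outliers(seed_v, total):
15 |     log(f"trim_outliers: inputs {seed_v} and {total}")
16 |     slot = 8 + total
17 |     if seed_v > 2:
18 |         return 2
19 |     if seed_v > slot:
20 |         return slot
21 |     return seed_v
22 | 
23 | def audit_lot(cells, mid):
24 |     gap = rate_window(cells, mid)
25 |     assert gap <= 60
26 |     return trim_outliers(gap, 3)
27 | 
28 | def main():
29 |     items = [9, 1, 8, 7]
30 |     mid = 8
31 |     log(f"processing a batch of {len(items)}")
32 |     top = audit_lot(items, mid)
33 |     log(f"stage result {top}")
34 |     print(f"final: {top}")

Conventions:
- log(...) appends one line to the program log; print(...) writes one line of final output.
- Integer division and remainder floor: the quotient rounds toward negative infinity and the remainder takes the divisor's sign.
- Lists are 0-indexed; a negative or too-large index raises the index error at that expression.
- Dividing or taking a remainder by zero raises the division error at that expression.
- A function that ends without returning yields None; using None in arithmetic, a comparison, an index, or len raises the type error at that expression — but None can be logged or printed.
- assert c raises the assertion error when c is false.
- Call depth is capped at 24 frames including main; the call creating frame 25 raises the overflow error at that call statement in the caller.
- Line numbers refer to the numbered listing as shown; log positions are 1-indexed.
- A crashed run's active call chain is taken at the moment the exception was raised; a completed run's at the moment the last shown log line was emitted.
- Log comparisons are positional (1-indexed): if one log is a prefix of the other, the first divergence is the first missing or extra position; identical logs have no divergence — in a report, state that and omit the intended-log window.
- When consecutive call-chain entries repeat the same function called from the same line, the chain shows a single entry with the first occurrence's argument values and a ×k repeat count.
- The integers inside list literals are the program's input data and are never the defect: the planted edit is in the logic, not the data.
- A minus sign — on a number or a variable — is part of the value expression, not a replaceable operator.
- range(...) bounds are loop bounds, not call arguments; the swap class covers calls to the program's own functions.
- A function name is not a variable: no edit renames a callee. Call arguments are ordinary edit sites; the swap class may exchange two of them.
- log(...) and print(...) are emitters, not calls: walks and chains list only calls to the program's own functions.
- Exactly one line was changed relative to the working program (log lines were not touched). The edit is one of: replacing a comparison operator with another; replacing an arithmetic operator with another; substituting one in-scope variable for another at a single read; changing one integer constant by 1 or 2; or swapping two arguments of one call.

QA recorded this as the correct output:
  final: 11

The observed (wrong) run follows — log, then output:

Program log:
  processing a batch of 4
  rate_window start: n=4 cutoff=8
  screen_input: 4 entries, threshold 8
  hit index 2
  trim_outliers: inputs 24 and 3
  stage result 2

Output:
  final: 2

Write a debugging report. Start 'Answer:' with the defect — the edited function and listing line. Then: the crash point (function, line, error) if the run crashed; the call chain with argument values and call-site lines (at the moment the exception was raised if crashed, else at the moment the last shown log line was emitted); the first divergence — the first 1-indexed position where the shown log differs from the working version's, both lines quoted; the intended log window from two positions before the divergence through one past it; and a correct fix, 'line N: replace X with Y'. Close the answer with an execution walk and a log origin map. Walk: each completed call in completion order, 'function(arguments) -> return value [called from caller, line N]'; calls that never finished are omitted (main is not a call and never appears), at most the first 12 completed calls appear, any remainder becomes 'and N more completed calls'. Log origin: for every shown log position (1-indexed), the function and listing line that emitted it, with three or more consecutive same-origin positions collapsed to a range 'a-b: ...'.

Answer: the defect is in trim_outliers at line 17.
Core observation: Log line 6 is where behavior first shows: 'stage result 2' appears instead of 'stage result 11'.
Call chain: main.
First divergence: position 6 — shown 'stage result 2', intended 'stage result 11'.
Intended log window:
  4: hit index 2
  5: trim_outliers: inputs 24 and 3
  6: stage result 11
Execution walk:
  screen_input([9, 1, 8, 7], 8) -> 2  [called from rate_window, line 9]
  rate_window([9, 1, 8, 7], 8) -> 24  [called from audit_lot, line 24]
  trim_outliers(24, 3) -> 2  [called from audit_lot, line 26]
  audit_lot([9, 1, 8, 7], 8) -> 2  [called from main, line 32]
Log origins:
  1: logged in main at line 31
  2: logged in rate_window at line 8
  3: logged in screen_input at line 2
  4: logged in rate_window at line 10
  5: logged in trim_outliers at line 15
  6: logged in main at line 33
A correct fix: line 17: replace `>` with `<`.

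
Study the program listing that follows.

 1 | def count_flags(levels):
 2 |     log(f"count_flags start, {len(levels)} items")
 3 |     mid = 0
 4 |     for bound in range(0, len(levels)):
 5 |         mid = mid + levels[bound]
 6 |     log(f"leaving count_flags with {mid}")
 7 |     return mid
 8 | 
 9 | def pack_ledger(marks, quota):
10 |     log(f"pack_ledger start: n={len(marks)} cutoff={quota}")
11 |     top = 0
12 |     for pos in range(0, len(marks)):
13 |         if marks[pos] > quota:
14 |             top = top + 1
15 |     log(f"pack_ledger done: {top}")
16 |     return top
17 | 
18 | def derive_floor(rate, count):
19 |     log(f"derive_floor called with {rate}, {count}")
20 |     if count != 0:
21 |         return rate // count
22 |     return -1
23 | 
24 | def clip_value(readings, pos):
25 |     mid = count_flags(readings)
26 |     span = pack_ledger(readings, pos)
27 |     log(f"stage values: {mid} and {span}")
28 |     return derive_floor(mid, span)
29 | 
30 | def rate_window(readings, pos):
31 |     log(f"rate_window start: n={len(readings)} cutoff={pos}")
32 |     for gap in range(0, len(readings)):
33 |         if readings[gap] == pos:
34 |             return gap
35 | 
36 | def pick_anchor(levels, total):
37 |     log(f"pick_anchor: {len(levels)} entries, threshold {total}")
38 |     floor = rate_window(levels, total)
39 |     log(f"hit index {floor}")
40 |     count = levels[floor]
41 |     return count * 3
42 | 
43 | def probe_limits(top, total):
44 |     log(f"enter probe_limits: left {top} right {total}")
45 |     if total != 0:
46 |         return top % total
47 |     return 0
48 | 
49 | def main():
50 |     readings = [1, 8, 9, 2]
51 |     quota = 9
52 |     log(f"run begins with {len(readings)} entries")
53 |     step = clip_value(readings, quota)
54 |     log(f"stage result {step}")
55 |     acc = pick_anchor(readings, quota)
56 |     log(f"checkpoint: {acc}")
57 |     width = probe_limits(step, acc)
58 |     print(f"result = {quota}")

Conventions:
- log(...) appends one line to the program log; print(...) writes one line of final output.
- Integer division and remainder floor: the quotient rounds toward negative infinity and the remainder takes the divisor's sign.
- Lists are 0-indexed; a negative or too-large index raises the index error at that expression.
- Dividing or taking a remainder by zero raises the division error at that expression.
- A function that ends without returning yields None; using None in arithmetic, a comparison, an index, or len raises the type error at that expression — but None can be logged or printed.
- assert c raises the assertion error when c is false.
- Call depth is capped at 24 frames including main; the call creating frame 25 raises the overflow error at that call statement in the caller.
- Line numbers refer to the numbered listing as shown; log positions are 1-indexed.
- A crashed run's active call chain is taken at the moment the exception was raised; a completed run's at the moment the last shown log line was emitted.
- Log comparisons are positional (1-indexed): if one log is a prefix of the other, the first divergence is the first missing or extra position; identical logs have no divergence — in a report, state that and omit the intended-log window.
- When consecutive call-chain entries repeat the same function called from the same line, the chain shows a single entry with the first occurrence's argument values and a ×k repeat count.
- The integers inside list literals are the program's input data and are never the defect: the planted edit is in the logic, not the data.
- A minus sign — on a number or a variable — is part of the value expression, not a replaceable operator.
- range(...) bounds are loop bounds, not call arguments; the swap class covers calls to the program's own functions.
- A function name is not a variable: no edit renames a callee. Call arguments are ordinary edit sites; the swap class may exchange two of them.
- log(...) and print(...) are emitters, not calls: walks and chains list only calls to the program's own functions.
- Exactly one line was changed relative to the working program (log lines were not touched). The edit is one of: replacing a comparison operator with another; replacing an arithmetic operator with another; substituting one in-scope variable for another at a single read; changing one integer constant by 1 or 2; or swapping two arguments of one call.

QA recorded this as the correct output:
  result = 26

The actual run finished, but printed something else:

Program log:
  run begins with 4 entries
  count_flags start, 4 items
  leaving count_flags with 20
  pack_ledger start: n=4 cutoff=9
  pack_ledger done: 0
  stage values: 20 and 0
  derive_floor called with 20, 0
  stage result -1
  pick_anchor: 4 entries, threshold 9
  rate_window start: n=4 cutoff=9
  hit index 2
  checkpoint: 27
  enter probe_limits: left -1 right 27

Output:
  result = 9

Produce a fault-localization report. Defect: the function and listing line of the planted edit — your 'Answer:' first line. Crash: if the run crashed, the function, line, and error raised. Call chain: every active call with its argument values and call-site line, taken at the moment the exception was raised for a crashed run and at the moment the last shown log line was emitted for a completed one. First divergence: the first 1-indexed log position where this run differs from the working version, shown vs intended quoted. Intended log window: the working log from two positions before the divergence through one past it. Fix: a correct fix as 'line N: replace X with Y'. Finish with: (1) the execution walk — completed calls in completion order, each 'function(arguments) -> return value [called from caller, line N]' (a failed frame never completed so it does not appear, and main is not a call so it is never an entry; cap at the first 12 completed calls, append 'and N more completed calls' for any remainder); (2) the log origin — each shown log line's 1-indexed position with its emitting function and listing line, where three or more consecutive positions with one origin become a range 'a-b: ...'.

Answer: the defect is in main at line 58.
Key observation: The logs agree in full; only the final output differs.
Call chain: main -> probe_limits(-1, 27) (called at line 57).
First divergence: none; the two logs match at every position.
Execution walk:
  count_flags([1, 8, 9, 2]) -> 20  [called from clip_value, line 25]
  pack_ledger([1, 8, 9, 2], 9) -> 0  [called from clip_value, line 26]
  derive_floor(20, 0) -> -1  [called from clip_value, line 28]
  clip_value([1, 8, 9, 2], 9) -> -1  [called from main, line 53]
  rate_window([1, 8, 9, 2], 9) -> 2  [called from pick_anchor, line 38]
  pick_anchor([1, 8, 9, 2], 9) -> 27  [called from main, line 55]
  probe_limits(-1, 27) -> 26  [called from main, line 57]
Origin of each log line:
  1: from main, line 52
  2: from count_flags, line 2
  3: from count_flags, line 6
  4: from pack_ledger, line 10
  5: from pack_ledger, line 15
  6: from clip_value, line 27
  7: from derive_floor, line 19
  8: from main, line 54
  9: from pick_anchor, line 37
  10: from rate_window, line 31
  11: from pick_anchor, line 39
  12: from main, line 56
  13: from probe_limits, line 44
A correct fix: line 58: replace `quota` with `width`.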